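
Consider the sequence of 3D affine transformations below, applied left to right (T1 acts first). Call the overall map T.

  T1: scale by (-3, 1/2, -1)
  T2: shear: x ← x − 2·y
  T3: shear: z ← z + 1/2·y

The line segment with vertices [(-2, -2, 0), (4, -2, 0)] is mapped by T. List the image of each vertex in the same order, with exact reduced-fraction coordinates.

image vertices: (8, -1, -1/2), (-10, -1, -1/2)

T1 scale by (-3, 1/2, -1): (-2, -2, 0) → (6, -1, 0); (4, -2, 0) → (-12, -1, 0)
T2 shear: x ← x − 2·y: (6, -1, 0) → (8, -1, 0); (-12, -1, 0) → (-10, -1, 0)
T3 shear: z ← z + 1/2·y: (8, -1, 0) → (8, -1, -1/2); (-10, -1, 0) → (-10, -1, -1/2)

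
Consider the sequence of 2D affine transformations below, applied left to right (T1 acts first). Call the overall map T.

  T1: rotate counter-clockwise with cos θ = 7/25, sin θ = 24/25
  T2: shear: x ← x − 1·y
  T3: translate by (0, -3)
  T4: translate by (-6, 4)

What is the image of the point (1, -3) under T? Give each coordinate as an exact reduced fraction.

T1 rotate counter-clockwise with cos θ = 7/25, sin θ = 24/25: (1, -3) → (79/25, 3/25)
T2 shear: x ← x − 1·y: (79/25, 3/25) → (76/25, 3/25)
T3 translate by (0, -3): (76/25, 3/25) → (76/25, -72/25)
T4 translate by (-6, 4): (76/25, -72/25) → (-74/25, 28/25)

T(p) = (-74/25, 28/25)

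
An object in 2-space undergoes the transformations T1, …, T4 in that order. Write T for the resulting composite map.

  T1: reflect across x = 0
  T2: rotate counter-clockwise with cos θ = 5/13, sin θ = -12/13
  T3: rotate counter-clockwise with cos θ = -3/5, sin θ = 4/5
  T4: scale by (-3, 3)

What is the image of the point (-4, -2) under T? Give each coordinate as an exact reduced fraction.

T1 reflect across x = 0: (-4, -2) → (4, -2)
T2 rotate counter-clockwise with cos θ = 5/13, sin θ = -12/13: (4, -2) → (-4/13, -58/13)
T3 rotate counter-clockwise with cos θ = -3/5, sin θ = 4/5: (-4/13, -58/13) → (244/65, 158/65)
T4 scale by (-3, 3): (244/65, 158/65) → (-732/65, 474/65)

T(p) = (-732/65, 474/65)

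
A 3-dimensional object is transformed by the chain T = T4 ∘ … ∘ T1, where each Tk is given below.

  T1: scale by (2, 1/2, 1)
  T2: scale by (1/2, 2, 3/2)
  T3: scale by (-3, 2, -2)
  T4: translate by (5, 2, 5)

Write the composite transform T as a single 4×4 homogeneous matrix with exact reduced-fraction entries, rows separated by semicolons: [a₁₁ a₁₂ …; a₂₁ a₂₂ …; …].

T = [-3 0 0 5; 0 2 0 2; 0 0 -3 5; 0 0 0 1]

T1 = [2 0 0 0; 0 1/2 0 0; 0 0 1 0; 0 0 0 1]
T2·T1 = [1 0 0 0; 0 1 0 0; 0 0 3/2 0; 0 0 0 1]
T3·…·T1 = [-3 0 0 0; 0 2 0 0; 0 0 -3 0; 0 0 0 1]
T4·…·T1 = [-3 0 0 5; 0 2 0 2; 0 0 -3 5; 0 0 0 1]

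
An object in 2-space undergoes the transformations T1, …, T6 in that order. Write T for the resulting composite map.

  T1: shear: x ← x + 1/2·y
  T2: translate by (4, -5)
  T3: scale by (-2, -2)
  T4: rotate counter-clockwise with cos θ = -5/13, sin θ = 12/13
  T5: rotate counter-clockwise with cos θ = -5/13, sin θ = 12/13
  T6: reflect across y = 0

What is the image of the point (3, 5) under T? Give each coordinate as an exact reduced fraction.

T1 shear: x ← x + 1/2·y: (3, 5) → (11/2, 5)
T2 translate by (4, -5): (11/2, 5) → (19/2, 0)
T3 scale by (-2, -2): (19/2, 0) → (-19, 0)
T4 rotate counter-clockwise with cos θ = -5/13, sin θ = 12/13: (-19, 0) → (95/13, -228/13)
T5 rotate counter-clockwise with cos θ = -5/13, sin θ = 12/13: (95/13, -228/13) → (2261/169, 2280/169)
T6 reflect across y = 0: (2261/169, 2280/169) → (2261/169, -2280/169)

T(p) = (2261/169, -2280/169)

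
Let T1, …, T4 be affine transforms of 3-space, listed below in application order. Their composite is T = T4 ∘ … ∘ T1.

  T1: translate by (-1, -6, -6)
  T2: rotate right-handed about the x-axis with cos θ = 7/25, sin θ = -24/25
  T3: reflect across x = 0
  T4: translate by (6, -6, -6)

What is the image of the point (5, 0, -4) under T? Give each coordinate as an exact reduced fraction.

T1 translate by (-1, -6, -6): (5, 0, -4) → (4, -6, -10)
T2 rotate right-handed about the x-axis with cos θ = 7/25, sin θ = -24/25: (4, -6, -10) → (4, -282/25, 74/25)
T3 reflect across x = 0: (4, -282/25, 74/25) → (-4, -282/25, 74/25)
T4 translate by (6, -6, -6): (-4, -282/25, 74/25) → (2, -432/25, -76/25)

T(p) = (2, -432/25, -76/25)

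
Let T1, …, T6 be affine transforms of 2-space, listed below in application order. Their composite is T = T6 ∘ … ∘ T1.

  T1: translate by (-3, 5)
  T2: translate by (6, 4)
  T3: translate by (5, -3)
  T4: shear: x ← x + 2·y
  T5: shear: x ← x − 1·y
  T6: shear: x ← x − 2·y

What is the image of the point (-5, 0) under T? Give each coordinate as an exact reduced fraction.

T1 translate by (-3, 5): (-5, 0) → (-8, 5)
T2 translate by (6, 4): (-8, 5) → (-2, 9)
T3 translate by (5, -3): (-2, 9) → (3, 6)
T4 shear: x ← x + 2·y: (3, 6) → (15, 6)
T5 shear: x ← x − 1·y: (15, 6) → (9, 6)
T6 shear: x ← x − 2·y: (9, 6) → (-3, 6)

T(p) = (-3, 6)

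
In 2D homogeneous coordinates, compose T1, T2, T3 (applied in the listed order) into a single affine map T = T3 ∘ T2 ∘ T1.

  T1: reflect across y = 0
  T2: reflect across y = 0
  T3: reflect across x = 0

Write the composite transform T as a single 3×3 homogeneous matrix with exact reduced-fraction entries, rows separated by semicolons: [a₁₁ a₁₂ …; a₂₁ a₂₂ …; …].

T1 = [1 0 0; 0 -1 0; 0 0 1]
T2·T1 = [1 0 0; 0 1 0; 0 0 1]
T3·…·T1 = [-1 0 0; 0 1 0; 0 0 1]

T = [-1 0 0; 0 1 0; 0 0 1]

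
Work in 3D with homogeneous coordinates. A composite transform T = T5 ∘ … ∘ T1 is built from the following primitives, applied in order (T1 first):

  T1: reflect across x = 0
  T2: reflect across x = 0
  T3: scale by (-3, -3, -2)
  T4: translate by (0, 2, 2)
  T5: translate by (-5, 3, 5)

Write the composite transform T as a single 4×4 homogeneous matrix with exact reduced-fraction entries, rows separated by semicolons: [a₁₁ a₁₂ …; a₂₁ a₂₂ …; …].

T = [-3 0 0 -5; 0 -3 0 5; 0 0 -2 7; 0 0 0 1]

T1 = [-1 0 0 0; 0 1 0 0; 0 0 1 0; 0 0 0 1]
T2·T1 = [1 0 0 0; 0 1 0 0; 0 0 1 0; 0 0 0 1]
T3·…·T1 = [-3 0 0 0; 0 -3 0 0; 0 0 -2 0; 0 0 0 1]
T4·…·T1 = [-3 0 0 0; 0 -3 0 2; 0 0 -2 2; 0 0 0 1]
T5·…·T1 = [-3 0 0 -5; 0 -3 0 5; 0 0 -2 7; 0 0 0 1]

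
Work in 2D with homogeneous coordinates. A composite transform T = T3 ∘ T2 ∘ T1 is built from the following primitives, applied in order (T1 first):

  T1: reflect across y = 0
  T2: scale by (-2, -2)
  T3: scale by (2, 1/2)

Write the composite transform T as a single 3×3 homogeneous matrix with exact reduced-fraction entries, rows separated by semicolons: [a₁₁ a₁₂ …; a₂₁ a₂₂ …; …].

T = [-4 0 0; 0 1 0; 0 0 1]

T1 = [1 0 0; 0 -1 0; 0 0 1]
T2·T1 = [-2 0 0; 0 2 0; 0 0 1]
T3·…·T1 = [-4 0 0; 0 1 0; 0 0 1]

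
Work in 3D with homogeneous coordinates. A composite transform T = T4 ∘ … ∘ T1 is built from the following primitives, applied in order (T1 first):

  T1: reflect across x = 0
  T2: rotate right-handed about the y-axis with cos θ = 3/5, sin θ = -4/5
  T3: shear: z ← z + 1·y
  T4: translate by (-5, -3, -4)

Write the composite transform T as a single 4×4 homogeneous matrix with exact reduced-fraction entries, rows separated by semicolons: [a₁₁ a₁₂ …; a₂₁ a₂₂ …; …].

T = [-3/5 0 -4/5 -5; 0 1 0 -3; -4/5 1 3/5 -4; 0 0 0 1]

T1 = [-1 0 0 0; 0 1 0 0; 0 0 1 0; 0 0 0 1]
T2·T1 = [-3/5 0 -4/5 0; 0 1 0 0; -4/5 0 3/5 0; 0 0 0 1]
T3·…·T1 = [-3/5 0 -4/5 0; 0 1 0 0; -4/5 1 3/5 0; 0 0 0 1]
T4·…·T1 = [-3/5 0 -4/5 -5; 0 1 0 -3; -4/5 1 3/5 -4; 0 0 0 1]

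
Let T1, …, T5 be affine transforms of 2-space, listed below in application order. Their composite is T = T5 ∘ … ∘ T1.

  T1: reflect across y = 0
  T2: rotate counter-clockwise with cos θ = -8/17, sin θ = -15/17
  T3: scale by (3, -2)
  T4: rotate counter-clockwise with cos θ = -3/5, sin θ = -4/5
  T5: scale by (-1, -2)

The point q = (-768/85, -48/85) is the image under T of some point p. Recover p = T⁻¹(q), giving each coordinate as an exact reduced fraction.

T1 = [1 0 0; 0 -1 0; 0 0 1]
T2·T1 = [-8/17 -15/17 0; -15/17 8/17 0; 0 0 1]
T3·…·T1 = [-24/17 -45/17 0; 30/17 -16/17 0; 0 0 1]
T4·…·T1 = [192/85 71/85 0; 6/85 228/85 0; 0 0 1]
T5·…·T1 = [-192/85 -71/85 0; -12/85 -456/85 0; 0 0 1]
det M = 12; M⁻¹ = [-38/85 71/1020 0; 1/85 -16/85 0; 0 0 1]
M⁻¹ · (-768/85, -48/85)ᵀ = (4, 0)ᵀ

p = (4, 0)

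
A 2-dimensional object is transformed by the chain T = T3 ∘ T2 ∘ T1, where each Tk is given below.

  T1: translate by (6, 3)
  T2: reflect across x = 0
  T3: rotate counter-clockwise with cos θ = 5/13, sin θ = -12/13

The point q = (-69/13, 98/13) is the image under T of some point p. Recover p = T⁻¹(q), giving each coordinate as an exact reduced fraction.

T1 = [1 0 6; 0 1 3; 0 0 1]
T2·T1 = [-1 0 -6; 0 1 3; 0 0 1]
T3·…·T1 = [-5/13 12/13 6/13; 12/13 5/13 87/13; 0 0 1]
det M = -1; M⁻¹ = [-5/13 12/13 -6; 12/13 5/13 -3; 0 0 1]
M⁻¹ · (-69/13, 98/13)ᵀ = (3, -5)ᵀ

p = (3, -5)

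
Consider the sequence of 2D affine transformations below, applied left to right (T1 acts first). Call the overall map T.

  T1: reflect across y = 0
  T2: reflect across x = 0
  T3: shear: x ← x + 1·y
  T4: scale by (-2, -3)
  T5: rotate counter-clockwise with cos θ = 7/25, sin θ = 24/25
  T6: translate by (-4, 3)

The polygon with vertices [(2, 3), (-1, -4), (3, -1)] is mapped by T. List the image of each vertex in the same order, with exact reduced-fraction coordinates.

image vertices: (-246/25, 378/25), (118/25, -249/25), (0, 6)

T1 reflect across y = 0: (2, 3) → (2, -3); (-1, -4) → (-1, 4); (3, -1) → (3, 1)
T2 reflect across x = 0: (2, -3) → (-2, -3); (-1, 4) → (1, 4); (3, 1) → (-3, 1)
T3 shear: x ← x + 1·y: (-2, -3) → (-5, -3); (1, 4) → (5, 4); (-3, 1) → (-2, 1)
T4 scale by (-2, -3): (-5, -3) → (10, 9); (5, 4) → (-10, -12); (-2, 1) → (4, -3)
T5 rotate counter-clockwise with cos θ = 7/25, sin θ = 24/25: (10, 9) → (-146/25, 303/25); (-10, -12) → (218/25, -324/25); (4, -3) → (4, 3)
T6 translate by (-4, 3): (-146/25, 303/25) → (-246/25, 378/25); (218/25, -324/25) → (118/25, -249/25); (4, 3) → (0, 6)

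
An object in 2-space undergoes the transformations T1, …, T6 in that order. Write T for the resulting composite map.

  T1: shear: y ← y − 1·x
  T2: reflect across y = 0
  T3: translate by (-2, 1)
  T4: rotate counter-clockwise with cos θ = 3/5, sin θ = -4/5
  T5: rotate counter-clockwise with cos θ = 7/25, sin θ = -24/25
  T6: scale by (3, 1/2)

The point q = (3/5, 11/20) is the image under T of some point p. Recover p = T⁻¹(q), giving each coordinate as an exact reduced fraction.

p = (1, 5/2)

T1 = [1 0 0; -1 1 0; 0 0 1]
T2·T1 = [1 0 0; 1 -1 0; 0 0 1]
T3·…·T1 = [1 0 -2; 1 -1 1; 0 0 1]
T4·…·T1 = [7/5 -4/5 -2/5; -1/5 -3/5 11/5; 0 0 1]
T5·…·T1 = [1/5 -4/5 2; -7/5 3/5 1; 0 0 1]
T6·…·T1 = [3/5 -12/5 6; -7/10 3/10 1/2; 0 0 1]
det M = -3/2; M⁻¹ = [-1/5 -8/5 2; -7/15 -2/5 3; 0 0 1]
M⁻¹ · (3/5, 11/20)ᵀ = (1, 5/2)ᵀ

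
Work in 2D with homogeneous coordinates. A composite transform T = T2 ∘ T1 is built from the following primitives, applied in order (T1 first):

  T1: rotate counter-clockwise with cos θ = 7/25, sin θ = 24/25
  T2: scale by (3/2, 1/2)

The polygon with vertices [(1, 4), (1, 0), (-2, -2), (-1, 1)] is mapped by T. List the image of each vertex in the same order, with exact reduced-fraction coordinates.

image vertices: (-267/50, 26/25), (21/50, 12/25), (51/25, -31/25), (-93/50, -17/50)

T1 rotate counter-clockwise with cos θ = 7/25, sin θ = 24/25: (1, 4) → (-89/25, 52/25); (1, 0) → (7/25, 24/25); (-2, -2) → (34/25, -62/25); (-1, 1) → (-31/25, -17/25)
T2 scale by (3/2, 1/2): (-89/25, 52/25) → (-267/50, 26/25); (7/25, 24/25) → (21/50, 12/25); (34/25, -62/25) → (51/25, -31/25); (-31/25, -17/25) → (-93/50, -17/50)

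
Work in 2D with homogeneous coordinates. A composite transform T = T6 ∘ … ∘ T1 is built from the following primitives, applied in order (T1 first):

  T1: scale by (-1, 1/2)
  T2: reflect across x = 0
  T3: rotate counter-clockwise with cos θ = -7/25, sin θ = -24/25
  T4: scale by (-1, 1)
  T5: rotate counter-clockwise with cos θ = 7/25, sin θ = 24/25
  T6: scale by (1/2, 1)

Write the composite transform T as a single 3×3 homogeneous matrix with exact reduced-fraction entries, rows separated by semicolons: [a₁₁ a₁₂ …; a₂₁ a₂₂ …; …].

T = [1/2 0 0; 0 -1/2 0; 0 0 1]

T1 = [-1 0 0; 0 1/2 0; 0 0 1]
T2·T1 = [1 0 0; 0 1/2 0; 0 0 1]
T3·…·T1 = [-7/25 12/25 0; -24/25 -7/50 0; 0 0 1]
T4·…·T1 = [7/25 -12/25 0; -24/25 -7/50 0; 0 0 1]
T5·…·T1 = [1 0 0; 0 -1/2 0; 0 0 1]
T6·…·T1 = [1/2 0 0; 0 -1/2 0; 0 0 1]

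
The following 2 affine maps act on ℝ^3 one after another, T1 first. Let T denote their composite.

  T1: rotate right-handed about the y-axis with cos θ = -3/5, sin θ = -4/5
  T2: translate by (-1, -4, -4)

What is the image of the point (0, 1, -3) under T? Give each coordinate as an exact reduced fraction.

T1 rotate right-handed about the y-axis with cos θ = -3/5, sin θ = -4/5: (0, 1, -3) → (12/5, 1, 9/5)
T2 translate by (-1, -4, -4): (12/5, 1, 9/5) → (7/5, -3, -11/5)

T(p) = (7/5, -3, -11/5)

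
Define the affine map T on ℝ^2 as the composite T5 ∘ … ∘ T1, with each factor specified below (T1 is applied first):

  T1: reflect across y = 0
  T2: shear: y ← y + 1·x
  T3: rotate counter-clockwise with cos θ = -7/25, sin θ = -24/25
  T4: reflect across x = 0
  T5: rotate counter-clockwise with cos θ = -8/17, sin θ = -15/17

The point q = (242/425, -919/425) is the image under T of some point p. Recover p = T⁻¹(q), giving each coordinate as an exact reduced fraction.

p = (-1, 1)

T1 = [1 0 0; 0 -1 0; 0 0 1]
T2·T1 = [1 0 0; 1 -1 0; 0 0 1]
T3·…·T1 = [17/25 -24/25 0; -31/25 7/25 0; 0 0 1]
T4·…·T1 = [-17/25 24/25 0; -31/25 7/25 0; 0 0 1]
T5·…·T1 = [-329/425 -87/425 0; 503/425 -416/425 0; 0 0 1]
det M = 1; M⁻¹ = [-416/425 87/425 0; -503/425 -329/425 0; 0 0 1]
M⁻¹ · (242/425, -919/425)ᵀ = (-1, 1)ᵀ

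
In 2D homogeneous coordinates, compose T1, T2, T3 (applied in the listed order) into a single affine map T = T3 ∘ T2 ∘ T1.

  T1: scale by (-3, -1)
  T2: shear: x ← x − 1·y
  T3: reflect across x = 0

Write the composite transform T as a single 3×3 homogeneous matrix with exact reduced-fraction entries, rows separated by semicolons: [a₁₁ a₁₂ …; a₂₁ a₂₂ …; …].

T = [3 -1 0; 0 -1 0; 0 0 1]

T1 = [-3 0 0; 0 -1 0; 0 0 1]
T2·T1 = [-3 1 0; 0 -1 0; 0 0 1]
T3·…·T1 = [3 -1 0; 0 -1 0; 0 0 1]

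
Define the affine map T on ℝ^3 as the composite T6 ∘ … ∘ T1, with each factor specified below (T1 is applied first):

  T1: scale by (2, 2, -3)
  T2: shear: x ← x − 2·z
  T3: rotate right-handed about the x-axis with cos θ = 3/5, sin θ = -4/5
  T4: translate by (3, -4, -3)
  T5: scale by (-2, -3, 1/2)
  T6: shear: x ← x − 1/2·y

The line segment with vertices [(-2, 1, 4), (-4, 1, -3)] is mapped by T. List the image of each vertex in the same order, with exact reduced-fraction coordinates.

image vertices: (-323/5, 186/5, -59/10), (263/5, -66/5, 2/5)

T1 scale by (2, 2, -3): (-2, 1, 4) → (-4, 2, -12); (-4, 1, -3) → (-8, 2, 9)
T2 shear: x ← x − 2·z: (-4, 2, -12) → (20, 2, -12); (-8, 2, 9) → (-26, 2, 9)
T3 rotate right-handed about the x-axis with cos θ = 3/5, sin θ = -4/5: (20, 2, -12) → (20, -42/5, -44/5); (-26, 2, 9) → (-26, 42/5, 19/5)
T4 translate by (3, -4, -3): (20, -42/5, -44/5) → (23, -62/5, -59/5); (-26, 42/5, 19/5) → (-23, 22/5, 4/5)
T5 scale by (-2, -3, 1/2): (23, -62/5, -59/5) → (-46, 186/5, -59/10); (-23, 22/5, 4/5) → (46, -66/5, 2/5)
T6 shear: x ← x − 1/2·y: (-46, 186/5, -59/10) → (-323/5, 186/5, -59/10); (46, -66/5, 2/5) → (263/5, -66/5, 2/5)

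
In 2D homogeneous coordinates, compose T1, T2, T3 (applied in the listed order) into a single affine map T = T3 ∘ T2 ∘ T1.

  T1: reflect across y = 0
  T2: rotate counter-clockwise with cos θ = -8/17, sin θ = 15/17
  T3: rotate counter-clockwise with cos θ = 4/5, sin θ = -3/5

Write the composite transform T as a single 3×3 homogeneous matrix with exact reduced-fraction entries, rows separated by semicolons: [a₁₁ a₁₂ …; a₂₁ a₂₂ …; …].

T = [13/85 84/85 0; 84/85 -13/85 0; 0 0 1]

T1 = [1 0 0; 0 -1 0; 0 0 1]
T2·T1 = [-8/17 15/17 0; 15/17 8/17 0; 0 0 1]
T3·…·T1 = [13/85 84/85 0; 84/85 -13/85 0; 0 0 1]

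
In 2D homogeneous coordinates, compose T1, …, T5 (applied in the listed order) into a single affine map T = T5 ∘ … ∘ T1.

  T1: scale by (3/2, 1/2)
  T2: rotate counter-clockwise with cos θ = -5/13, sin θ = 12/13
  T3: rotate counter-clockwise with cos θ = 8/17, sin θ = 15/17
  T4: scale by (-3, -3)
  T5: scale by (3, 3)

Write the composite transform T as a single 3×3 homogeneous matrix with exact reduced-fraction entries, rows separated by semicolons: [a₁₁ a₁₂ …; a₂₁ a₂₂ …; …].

T1 = [3/2 0 0; 0 1/2 0; 0 0 1]
T2·T1 = [-15/26 -6/13 0; 18/13 -5/26 0; 0 0 1]
T3·…·T1 = [-330/221 -21/442 0; 63/442 -110/221 0; 0 0 1]
T4·…·T1 = [990/221 63/442 0; -189/442 330/221 0; 0 0 1]
T5·…·T1 = [2970/221 189/442 0; -567/442 990/221 0; 0 0 1]

T = [2970/221 189/442 0; -567/442 990/221 0; 0 0 1]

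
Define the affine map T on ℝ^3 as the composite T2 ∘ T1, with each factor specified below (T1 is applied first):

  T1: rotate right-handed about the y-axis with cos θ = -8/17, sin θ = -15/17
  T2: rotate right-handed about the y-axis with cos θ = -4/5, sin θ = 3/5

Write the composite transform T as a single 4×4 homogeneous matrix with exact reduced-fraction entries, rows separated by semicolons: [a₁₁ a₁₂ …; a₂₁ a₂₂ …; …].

T = [77/85 0 36/85 0; 0 1 0 0; -36/85 0 77/85 0; 0 0 0 1]

T1 = [-8/17 0 -15/17 0; 0 1 0 0; 15/17 0 -8/17 0; 0 0 0 1]
T2·T1 = [77/85 0 36/85 0; 0 1 0 0; -36/85 0 77/85 0; 0 0 0 1]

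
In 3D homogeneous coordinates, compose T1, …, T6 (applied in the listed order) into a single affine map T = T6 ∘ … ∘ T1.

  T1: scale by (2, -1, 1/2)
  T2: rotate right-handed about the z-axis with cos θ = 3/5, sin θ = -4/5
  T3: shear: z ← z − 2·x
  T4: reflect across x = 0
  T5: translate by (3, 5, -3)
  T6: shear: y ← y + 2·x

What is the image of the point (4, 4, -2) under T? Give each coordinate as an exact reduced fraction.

T1 scale by (2, -1, 1/2): (4, 4, -2) → (8, -4, -1)
T2 rotate right-handed about the z-axis with cos θ = 3/5, sin θ = -4/5: (8, -4, -1) → (8/5, -44/5, -1)
T3 shear: z ← z − 2·x: (8/5, -44/5, -1) → (8/5, -44/5, -21/5)
T4 reflect across x = 0: (8/5, -44/5, -21/5) → (-8/5, -44/5, -21/5)
T5 translate by (3, 5, -3): (-8/5, -44/5, -21/5) → (7/5, -19/5, -36/5)
T6 shear: y ← y + 2·x: (7/5, -19/5, -36/5) → (7/5, -1, -36/5)

T(p) = (7/5, -1, -36/5)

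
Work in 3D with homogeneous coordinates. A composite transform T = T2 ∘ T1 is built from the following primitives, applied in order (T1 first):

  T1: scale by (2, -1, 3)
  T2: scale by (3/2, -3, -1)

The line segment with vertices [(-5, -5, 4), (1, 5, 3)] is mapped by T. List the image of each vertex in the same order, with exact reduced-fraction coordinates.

T1 scale by (2, -1, 3): (-5, -5, 4) → (-10, 5, 12); (1, 5, 3) → (2, -5, 9)
T2 scale by (3/2, -3, -1): (-10, 5, 12) → (-15, -15, -12); (2, -5, 9) → (3, 15, -9)

image vertices: (-15, -15, -12), (3, 15, -9)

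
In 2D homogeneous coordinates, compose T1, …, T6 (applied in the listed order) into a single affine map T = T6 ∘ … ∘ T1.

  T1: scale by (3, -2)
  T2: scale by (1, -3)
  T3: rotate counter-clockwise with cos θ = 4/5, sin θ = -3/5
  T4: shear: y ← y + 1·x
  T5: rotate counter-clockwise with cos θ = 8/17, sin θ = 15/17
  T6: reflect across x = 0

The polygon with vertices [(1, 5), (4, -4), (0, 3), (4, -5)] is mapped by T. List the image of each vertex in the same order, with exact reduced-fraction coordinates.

image vertices: (2379/85, 3234/85), (-2148/85, -1608/85), (1458/85, 1818/85), (-2634/85, -2214/85)

T1 scale by (3, -2): (1, 5) → (3, -10); (4, -4) → (12, 8); (0, 3) → (0, -6); (4, -5) → (12, 10)
T2 scale by (1, -3): (3, -10) → (3, 30); (12, 8) → (12, -24); (0, -6) → (0, 18); (12, 10) → (12, -30)
T3 rotate counter-clockwise with cos θ = 4/5, sin θ = -3/5: (3, 30) → (102/5, 111/5); (12, -24) → (-24/5, -132/5); (0, 18) → (54/5, 72/5); (12, -30) → (-42/5, -156/5)
T4 shear: y ← y + 1·x: (102/5, 111/5) → (102/5, 213/5); (-24/5, -132/5) → (-24/5, -156/5); (54/5, 72/5) → (54/5, 126/5); (-42/5, -156/5) → (-42/5, -198/5)
T5 rotate counter-clockwise with cos θ = 8/17, sin θ = 15/17: (102/5, 213/5) → (-2379/85, 3234/85); (-24/5, -156/5) → (2148/85, -1608/85); (54/5, 126/5) → (-1458/85, 1818/85); (-42/5, -198/5) → (2634/85, -2214/85)
T6 reflect across x = 0: (-2379/85, 3234/85) → (2379/85, 3234/85); (2148/85, -1608/85) → (-2148/85, -1608/85); (-1458/85, 1818/85) → (1458/85, 1818/85); (2634/85, -2214/85) → (-2634/85, -2214/85)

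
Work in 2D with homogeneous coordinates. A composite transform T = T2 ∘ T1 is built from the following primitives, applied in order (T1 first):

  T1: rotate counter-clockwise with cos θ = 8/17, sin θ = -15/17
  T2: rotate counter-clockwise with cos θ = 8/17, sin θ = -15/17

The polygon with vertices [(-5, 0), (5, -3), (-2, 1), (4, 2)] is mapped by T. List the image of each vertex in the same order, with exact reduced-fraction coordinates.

image vertices: (805/289, 1200/289), (-1525/289, -717/289), (562/289, 319/289), (-164/289, -1282/289)

T1 rotate counter-clockwise with cos θ = 8/17, sin θ = -15/17: (-5, 0) → (-40/17, 75/17); (5, -3) → (-5/17, -99/17); (-2, 1) → (-1/17, 38/17); (4, 2) → (62/17, -44/17)
T2 rotate counter-clockwise with cos θ = 8/17, sin θ = -15/17: (-40/17, 75/17) → (805/289, 1200/289); (-5/17, -99/17) → (-1525/289, -717/289); (-1/17, 38/17) → (562/289, 319/289); (62/17, -44/17) → (-164/289, -1282/289)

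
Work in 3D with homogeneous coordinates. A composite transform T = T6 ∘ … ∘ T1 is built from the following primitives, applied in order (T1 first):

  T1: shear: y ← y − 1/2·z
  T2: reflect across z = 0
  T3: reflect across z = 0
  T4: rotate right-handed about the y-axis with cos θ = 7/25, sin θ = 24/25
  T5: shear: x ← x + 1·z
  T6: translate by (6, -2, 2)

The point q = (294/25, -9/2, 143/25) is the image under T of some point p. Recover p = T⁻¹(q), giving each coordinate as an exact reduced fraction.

p = (-3, -1, 3)

T1 = [1 0 0 0; 0 1 -1/2 0; 0 0 1 0; 0 0 0 1]
T2·T1 = [1 0 0 0; 0 1 -1/2 0; 0 0 -1 0; 0 0 0 1]
T3·…·T1 = [1 0 0 0; 0 1 -1/2 0; 0 0 1 0; 0 0 0 1]
T4·…·T1 = [7/25 0 24/25 0; 0 1 -1/2 0; -24/25 0 7/25 0; 0 0 0 1]
T5·…·T1 = [-17/25 0 31/25 0; 0 1 -1/2 0; -24/25 0 7/25 0; 0 0 0 1]
T6·…·T1 = [-17/25 0 31/25 6; 0 1 -1/2 -2; -24/25 0 7/25 2; 0 0 0 1]
det M = 1; M⁻¹ = [7/25 0 -31/25 4/5; 12/25 1 -17/50 -1/5; 24/25 0 -17/25 -22/5; 0 0 0 1]
M⁻¹ · (294/25, -9/2, 143/25)ᵀ = (-3, -1, 3)ᵀ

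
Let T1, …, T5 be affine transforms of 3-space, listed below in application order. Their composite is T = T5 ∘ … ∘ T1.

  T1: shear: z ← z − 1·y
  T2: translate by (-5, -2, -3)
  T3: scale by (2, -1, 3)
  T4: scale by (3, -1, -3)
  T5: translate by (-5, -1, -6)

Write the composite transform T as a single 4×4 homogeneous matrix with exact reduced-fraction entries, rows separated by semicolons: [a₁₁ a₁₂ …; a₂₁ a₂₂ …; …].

T1 = [1 0 0 0; 0 1 0 0; 0 -1 1 0; 0 0 0 1]
T2·T1 = [1 0 0 -5; 0 1 0 -2; 0 -1 1 -3; 0 0 0 1]
T3·…·T1 = [2 0 0 -10; 0 -1 0 2; 0 -3 3 -9; 0 0 0 1]
T4·…·T1 = [6 0 0 -30; 0 1 0 -2; 0 9 -9 27; 0 0 0 1]
T5·…·T1 = [6 0 0 -35; 0 1 0 -3; 0 9 -9 21; 0 0 0 1]

T = [6 0 0 -35; 0 1 0 -3; 0 9 -9 21; 0 0 0 1]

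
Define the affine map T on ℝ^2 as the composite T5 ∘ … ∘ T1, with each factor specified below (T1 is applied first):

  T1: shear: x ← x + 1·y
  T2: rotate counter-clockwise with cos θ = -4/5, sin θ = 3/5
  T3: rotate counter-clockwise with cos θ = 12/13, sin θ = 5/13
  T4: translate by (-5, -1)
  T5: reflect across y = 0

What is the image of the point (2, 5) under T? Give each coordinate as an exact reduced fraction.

T1 shear: x ← x + 1·y: (2, 5) → (7, 5)
T2 rotate counter-clockwise with cos θ = -4/5, sin θ = 3/5: (7, 5) → (-43/5, 1/5)
T3 rotate counter-clockwise with cos θ = 12/13, sin θ = 5/13: (-43/5, 1/5) → (-521/65, -203/65)
T4 translate by (-5, -1): (-521/65, -203/65) → (-846/65, -268/65)
T5 reflect across y = 0: (-846/65, -268/65) → (-846/65, 268/65)

T(p) = (-846/65, 268/65)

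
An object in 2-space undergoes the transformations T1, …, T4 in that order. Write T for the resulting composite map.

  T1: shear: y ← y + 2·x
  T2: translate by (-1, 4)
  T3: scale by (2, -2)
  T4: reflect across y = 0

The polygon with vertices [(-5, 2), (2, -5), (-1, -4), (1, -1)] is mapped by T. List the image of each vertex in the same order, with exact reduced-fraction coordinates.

T1 shear: y ← y + 2·x: (-5, 2) → (-5, -8); (2, -5) → (2, -1); (-1, -4) → (-1, -6); (1, -1) → (1, 1)
T2 translate by (-1, 4): (-5, -8) → (-6, -4); (2, -1) → (1, 3); (-1, -6) → (-2, -2); (1, 1) → (0, 5)
T3 scale by (2, -2): (-6, -4) → (-12, 8); (1, 3) → (2, -6); (-2, -2) → (-4, 4); (0, 5) → (0, -10)
T4 reflect across y = 0: (-12, 8) → (-12, -8); (2, -6) → (2, 6); (-4, 4) → (-4, -4); (0, -10) → (0, 10)

image vertices: (-12, -8), (2, 6), (-4, -4), (0, 10)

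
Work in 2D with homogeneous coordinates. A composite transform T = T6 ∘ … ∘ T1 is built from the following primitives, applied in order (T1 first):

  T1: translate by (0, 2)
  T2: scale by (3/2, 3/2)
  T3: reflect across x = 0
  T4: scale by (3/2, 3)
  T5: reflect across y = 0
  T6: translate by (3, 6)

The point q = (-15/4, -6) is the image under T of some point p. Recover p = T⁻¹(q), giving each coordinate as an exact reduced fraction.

p = (3, 2/3)

T1 = [1 0 0; 0 1 2; 0 0 1]
T2·T1 = [3/2 0 0; 0 3/2 3; 0 0 1]
T3·…·T1 = [-3/2 0 0; 0 3/2 3; 0 0 1]
T4·…·T1 = [-9/4 0 0; 0 9/2 9; 0 0 1]
T5·…·T1 = [-9/4 0 0; 0 -9/2 -9; 0 0 1]
T6·…·T1 = [-9/4 0 3; 0 -9/2 -3; 0 0 1]
det M = 81/8; M⁻¹ = [-4/9 0 4/3; 0 -2/9 -2/3; 0 0 1]
M⁻¹ · (-15/4, -6)ᵀ = (3, 2/3)ᵀ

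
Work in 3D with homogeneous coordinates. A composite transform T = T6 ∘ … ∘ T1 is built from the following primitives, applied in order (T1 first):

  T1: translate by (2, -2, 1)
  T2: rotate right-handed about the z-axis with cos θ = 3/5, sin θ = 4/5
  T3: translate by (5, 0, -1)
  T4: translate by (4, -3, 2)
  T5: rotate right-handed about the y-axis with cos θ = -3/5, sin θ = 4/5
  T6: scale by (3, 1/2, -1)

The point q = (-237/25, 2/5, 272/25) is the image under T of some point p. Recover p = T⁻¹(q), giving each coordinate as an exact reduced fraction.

p = (2, 3, 2)

T1 = [1 0 0 2; 0 1 0 -2; 0 0 1 1; 0 0 0 1]
T2·T1 = [3/5 -4/5 0 14/5; 4/5 3/5 0 2/5; 0 0 1 1; 0 0 0 1]
T3·…·T1 = [3/5 -4/5 0 39/5; 4/5 3/5 0 2/5; 0 0 1 0; 0 0 0 1]
T4·…·T1 = [3/5 -4/5 0 59/5; 4/5 3/5 0 -13/5; 0 0 1 2; 0 0 0 1]
T5·…·T1 = [-9/25 12/25 4/5 -137/25; 4/5 3/5 0 -13/5; -12/25 16/25 -3/5 -266/25; 0 0 0 1]
T6·…·T1 = [-27/25 36/25 12/5 -411/25; 2/5 3/10 0 -13/10; 12/25 -16/25 3/5 266/25; 0 0 0 1]
det M = -3/2; M⁻¹ = [-3/25 8/5 12/25 -5; 4/25 6/5 -16/25 11; 4/15 0 3/5 -2; 0 0 0 1]
M⁻¹ · (-237/25, 2/5, 272/25)ᵀ = (2, 3, 2)ᵀ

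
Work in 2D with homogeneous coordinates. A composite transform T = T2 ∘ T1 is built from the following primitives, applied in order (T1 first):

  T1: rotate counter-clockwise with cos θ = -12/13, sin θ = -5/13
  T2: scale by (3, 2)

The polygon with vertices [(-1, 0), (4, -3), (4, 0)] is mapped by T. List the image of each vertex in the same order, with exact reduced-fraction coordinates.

T1 rotate counter-clockwise with cos θ = -12/13, sin θ = -5/13: (-1, 0) → (12/13, 5/13); (4, -3) → (-63/13, 16/13); (4, 0) → (-48/13, -20/13)
T2 scale by (3, 2): (12/13, 5/13) → (36/13, 10/13); (-63/13, 16/13) → (-189/13, 32/13); (-48/13, -20/13) → (-144/13, -40/13)

image vertices: (36/13, 10/13), (-189/13, 32/13), (-144/13, -40/13)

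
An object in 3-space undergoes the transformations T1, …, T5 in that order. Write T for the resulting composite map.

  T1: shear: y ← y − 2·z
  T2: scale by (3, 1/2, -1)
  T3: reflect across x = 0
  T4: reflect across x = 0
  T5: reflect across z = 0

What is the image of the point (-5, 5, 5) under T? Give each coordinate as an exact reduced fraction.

T1 shear: y ← y − 2·z: (-5, 5, 5) → (-5, -5, 5)
T2 scale by (3, 1/2, -1): (-5, -5, 5) → (-15, -5/2, -5)
T3 reflect across x = 0: (-15, -5/2, -5) → (15, -5/2, -5)
T4 reflect across x = 0: (15, -5/2, -5) → (-15, -5/2, -5)
T5 reflect across z = 0: (-15, -5/2, -5) → (-15, -5/2, 5)

T(p) = (-15, -5/2, 5)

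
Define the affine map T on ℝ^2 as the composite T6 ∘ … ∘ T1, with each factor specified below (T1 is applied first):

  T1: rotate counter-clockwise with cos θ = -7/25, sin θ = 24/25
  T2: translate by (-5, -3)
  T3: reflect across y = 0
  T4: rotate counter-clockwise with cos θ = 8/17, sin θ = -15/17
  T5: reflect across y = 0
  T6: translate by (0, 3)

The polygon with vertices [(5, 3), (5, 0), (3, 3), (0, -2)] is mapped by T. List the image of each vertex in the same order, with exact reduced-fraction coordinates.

T1 rotate counter-clockwise with cos θ = -7/25, sin θ = 24/25: (5, 3) → (-107/25, 99/25); (5, 0) → (-7/5, 24/5); (3, 3) → (-93/25, 51/25); (0, -2) → (48/25, 14/25)
T2 translate by (-5, -3): (-107/25, 99/25) → (-232/25, 24/25); (-7/5, 24/5) → (-32/5, 9/5); (-93/25, 51/25) → (-218/25, -24/25); (48/25, 14/25) → (-77/25, -61/25)
T3 reflect across y = 0: (-232/25, 24/25) → (-232/25, -24/25); (-32/5, 9/5) → (-32/5, -9/5); (-218/25, -24/25) → (-218/25, 24/25); (-77/25, -61/25) → (-77/25, 61/25)
T4 rotate counter-clockwise with cos θ = 8/17, sin θ = -15/17: (-232/25, -24/25) → (-2216/425, 3288/425); (-32/5, -9/5) → (-23/5, 24/5); (-218/25, 24/25) → (-1384/425, 3462/425); (-77/25, 61/25) → (299/425, 1643/425)
T5 reflect across y = 0: (-2216/425, 3288/425) → (-2216/425, -3288/425); (-23/5, 24/5) → (-23/5, -24/5); (-1384/425, 3462/425) → (-1384/425, -3462/425); (299/425, 1643/425) → (299/425, -1643/425)
T6 translate by (0, 3): (-2216/425, -3288/425) → (-2216/425, -2013/425); (-23/5, -24/5) → (-23/5, -9/5); (-1384/425, -3462/425) → (-1384/425, -2187/425); (299/425, -1643/425) → (299/425, -368/425)

image vertices: (-2216/425, -2013/425), (-23/5, -9/5), (-1384/425, -2187/425), (299/425, -368/425)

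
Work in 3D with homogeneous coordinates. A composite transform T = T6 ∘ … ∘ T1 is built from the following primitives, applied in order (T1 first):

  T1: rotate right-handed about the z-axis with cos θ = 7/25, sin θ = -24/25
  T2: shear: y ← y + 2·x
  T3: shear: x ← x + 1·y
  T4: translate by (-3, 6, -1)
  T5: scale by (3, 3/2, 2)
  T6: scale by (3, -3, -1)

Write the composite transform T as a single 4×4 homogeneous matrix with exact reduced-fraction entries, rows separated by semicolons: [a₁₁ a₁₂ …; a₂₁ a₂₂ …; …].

T1 = [7/25 24/25 0 0; -24/25 7/25 0 0; 0 0 1 0; 0 0 0 1]
T2·T1 = [7/25 24/25 0 0; -2/5 11/5 0 0; 0 0 1 0; 0 0 0 1]
T3·…·T1 = [-3/25 79/25 0 0; -2/5 11/5 0 0; 0 0 1 0; 0 0 0 1]
T4·…·T1 = [-3/25 79/25 0 -3; -2/5 11/5 0 6; 0 0 1 -1; 0 0 0 1]
T5·…·T1 = [-9/25 237/25 0 -9; -3/5 33/10 0 9; 0 0 2 -2; 0 0 0 1]
T6·…·T1 = [-27/25 711/25 0 -27; 9/5 -99/10 0 -27; 0 0 -2 2; 0 0 0 1]

T = [-27/25 711/25 0 -27; 9/5 -99/10 0 -27; 0 0 -2 2; 0 0 0 1]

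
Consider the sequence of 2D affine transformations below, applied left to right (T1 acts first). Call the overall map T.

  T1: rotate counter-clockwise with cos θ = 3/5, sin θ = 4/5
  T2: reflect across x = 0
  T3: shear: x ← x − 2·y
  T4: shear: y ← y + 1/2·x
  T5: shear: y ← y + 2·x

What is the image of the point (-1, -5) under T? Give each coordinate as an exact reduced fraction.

T1 rotate counter-clockwise with cos θ = 3/5, sin θ = 4/5: (-1, -5) → (17/5, -19/5)
T2 reflect across x = 0: (17/5, -19/5) → (-17/5, -19/5)
T3 shear: x ← x − 2·y: (-17/5, -19/5) → (21/5, -19/5)
T4 shear: y ← y + 1/2·x: (21/5, -19/5) → (21/5, -17/10)
T5 shear: y ← y + 2·x: (21/5, -17/10) → (21/5, 67/10)

T(p) = (21/5, 67/10)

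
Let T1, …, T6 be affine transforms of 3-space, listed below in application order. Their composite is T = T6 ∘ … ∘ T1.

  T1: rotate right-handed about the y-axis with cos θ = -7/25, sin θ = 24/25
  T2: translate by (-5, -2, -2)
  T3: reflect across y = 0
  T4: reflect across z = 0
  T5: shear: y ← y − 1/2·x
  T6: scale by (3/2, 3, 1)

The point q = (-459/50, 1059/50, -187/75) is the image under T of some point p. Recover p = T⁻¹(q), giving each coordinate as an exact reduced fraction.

p = (-4, -2, -7/3)

T1 = [-7/25 0 24/25 0; 0 1 0 0; -24/25 0 -7/25 0; 0 0 0 1]
T2·T1 = [-7/25 0 24/25 -5; 0 1 0 -2; -24/25 0 -7/25 -2; 0 0 0 1]
T3·…·T1 = [-7/25 0 24/25 -5; 0 -1 0 2; -24/25 0 -7/25 -2; 0 0 0 1]
T4·…·T1 = [-7/25 0 24/25 -5; 0 -1 0 2; 24/25 0 7/25 2; 0 0 0 1]
T5·…·T1 = [-7/25 0 24/25 -5; 7/50 -1 -12/25 9/2; 24/25 0 7/25 2; 0 0 0 1]
T6·…·T1 = [-21/50 0 36/25 -15/2; 21/50 -3 -36/25 27/2; 24/25 0 7/25 2; 0 0 0 1]
det M = 9/2; M⁻¹ = [-14/75 0 24/25 -83/25; -1/3 -1/3 0 2; 16/25 0 7/25 106/25; 0 0 0 1]
M⁻¹ · (-459/50, 1059/50, -187/75)ᵀ = (-4, -2, -7/3)ᵀ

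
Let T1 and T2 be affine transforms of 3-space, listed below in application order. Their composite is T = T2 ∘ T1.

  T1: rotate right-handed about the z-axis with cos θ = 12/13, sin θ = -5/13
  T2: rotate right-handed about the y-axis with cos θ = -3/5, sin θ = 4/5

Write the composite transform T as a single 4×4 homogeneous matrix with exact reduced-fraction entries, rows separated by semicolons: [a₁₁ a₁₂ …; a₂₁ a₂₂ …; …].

T = [-36/65 -3/13 4/5 0; -5/13 12/13 0 0; -48/65 -4/13 -3/5 0; 0 0 0 1]

T1 = [12/13 5/13 0 0; -5/13 12/13 0 0; 0 0 1 0; 0 0 0 1]
T2·T1 = [-36/65 -3/13 4/5 0; -5/13 12/13 0 0; -48/65 -4/13 -3/5 0; 0 0 0 1]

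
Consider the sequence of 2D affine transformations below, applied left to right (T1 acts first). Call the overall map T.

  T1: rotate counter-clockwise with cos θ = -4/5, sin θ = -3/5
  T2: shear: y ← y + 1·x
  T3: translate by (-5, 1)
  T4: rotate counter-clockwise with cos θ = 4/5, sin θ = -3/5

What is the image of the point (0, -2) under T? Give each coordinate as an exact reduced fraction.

T1 rotate counter-clockwise with cos θ = -4/5, sin θ = -3/5: (0, -2) → (-6/5, 8/5)
T2 shear: y ← y + 1·x: (-6/5, 8/5) → (-6/5, 2/5)
T3 translate by (-5, 1): (-6/5, 2/5) → (-31/5, 7/5)
T4 rotate counter-clockwise with cos θ = 4/5, sin θ = -3/5: (-31/5, 7/5) → (-103/25, 121/25)

T(p) = (-103/25, 121/25)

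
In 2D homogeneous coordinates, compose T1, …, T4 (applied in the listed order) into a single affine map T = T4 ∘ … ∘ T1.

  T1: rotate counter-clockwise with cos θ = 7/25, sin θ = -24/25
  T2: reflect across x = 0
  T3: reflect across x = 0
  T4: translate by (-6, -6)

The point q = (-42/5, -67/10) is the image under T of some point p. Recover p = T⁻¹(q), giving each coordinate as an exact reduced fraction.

p = (0, -5/2)

T1 = [7/25 24/25 0; -24/25 7/25 0; 0 0 1]
T2·T1 = [-7/25 -24/25 0; -24/25 7/25 0; 0 0 1]
T3·…·T1 = [7/25 24/25 0; -24/25 7/25 0; 0 0 1]
T4·…·T1 = [7/25 24/25 -6; -24/25 7/25 -6; 0 0 1]
det M = 1; M⁻¹ = [7/25 -24/25 -102/25; 24/25 7/25 186/25; 0 0 1]
M⁻¹ · (-42/5, -67/10)ᵀ = (0, -5/2)ᵀ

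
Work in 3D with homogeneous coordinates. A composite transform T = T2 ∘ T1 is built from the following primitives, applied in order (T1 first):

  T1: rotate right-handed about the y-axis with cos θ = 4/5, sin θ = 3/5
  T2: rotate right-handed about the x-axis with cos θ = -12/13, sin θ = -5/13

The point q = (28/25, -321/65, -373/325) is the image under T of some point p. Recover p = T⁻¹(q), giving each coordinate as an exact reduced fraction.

T1 = [4/5 0 3/5 0; 0 1 0 0; -3/5 0 4/5 0; 0 0 0 1]
T2·T1 = [4/5 0 3/5 0; -3/13 -12/13 4/13 0; 36/65 -5/13 -48/65 0; 0 0 0 1]
det M = 1; M⁻¹ = [4/5 -3/13 36/65 0; 0 -12/13 -5/13 0; 3/5 4/13 -48/65 0; 0 0 0 1]
M⁻¹ · (28/25, -321/65, -373/325)ᵀ = (7/5, 5, 0)ᵀ

p = (7/5, 5, 0)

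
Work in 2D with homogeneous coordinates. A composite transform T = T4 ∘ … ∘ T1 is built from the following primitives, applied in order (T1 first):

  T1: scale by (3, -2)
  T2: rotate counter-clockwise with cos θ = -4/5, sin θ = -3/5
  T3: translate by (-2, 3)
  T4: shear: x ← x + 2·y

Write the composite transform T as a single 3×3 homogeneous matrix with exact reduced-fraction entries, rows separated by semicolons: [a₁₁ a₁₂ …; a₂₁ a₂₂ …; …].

T = [-6 2 4; -9/5 8/5 3; 0 0 1]

T1 = [3 0 0; 0 -2 0; 0 0 1]
T2·T1 = [-12/5 -6/5 0; -9/5 8/5 0; 0 0 1]
T3·…·T1 = [-12/5 -6/5 -2; -9/5 8/5 3; 0 0 1]
T4·…·T1 = [-6 2 4; -9/5 8/5 3; 0 0 1]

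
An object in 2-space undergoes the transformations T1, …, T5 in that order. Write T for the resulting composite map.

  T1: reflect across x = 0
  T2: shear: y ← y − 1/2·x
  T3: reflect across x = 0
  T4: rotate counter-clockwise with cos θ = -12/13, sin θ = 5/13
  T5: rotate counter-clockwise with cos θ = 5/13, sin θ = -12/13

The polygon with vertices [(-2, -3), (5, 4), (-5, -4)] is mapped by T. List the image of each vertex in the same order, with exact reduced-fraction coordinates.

T1 reflect across x = 0: (-2, -3) → (2, -3); (5, 4) → (-5, 4); (-5, -4) → (5, -4)
T2 shear: y ← y − 1/2·x: (2, -3) → (2, -4); (-5, 4) → (-5, 13/2); (5, -4) → (5, -13/2)
T3 reflect across x = 0: (2, -4) → (-2, -4); (-5, 13/2) → (5, 13/2); (5, -13/2) → (-5, -13/2)
T4 rotate counter-clockwise with cos θ = -12/13, sin θ = 5/13: (-2, -4) → (44/13, 38/13); (5, 13/2) → (-185/26, -53/13); (-5, -13/2) → (185/26, 53/13)
T5 rotate counter-clockwise with cos θ = 5/13, sin θ = -12/13: (44/13, 38/13) → (4, -2); (-185/26, -53/13) → (-13/2, 5); (185/26, 53/13) → (13/2, -5)

image vertices: (4, -2), (-13/2, 5), (13/2, -5)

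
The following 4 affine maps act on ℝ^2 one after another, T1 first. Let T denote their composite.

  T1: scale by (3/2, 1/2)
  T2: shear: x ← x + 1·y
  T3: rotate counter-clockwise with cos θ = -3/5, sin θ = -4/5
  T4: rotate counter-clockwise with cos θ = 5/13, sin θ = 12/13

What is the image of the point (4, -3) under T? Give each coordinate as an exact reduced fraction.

T1 scale by (3/2, 1/2): (4, -3) → (6, -3/2)
T2 shear: x ← x + 1·y: (6, -3/2) → (9/2, -3/2)
T3 rotate counter-clockwise with cos θ = -3/5, sin θ = -4/5: (9/2, -3/2) → (-39/10, -27/10)
T4 rotate counter-clockwise with cos θ = 5/13, sin θ = 12/13: (-39/10, -27/10) → (129/130, -603/130)

T(p) = (129/130, -603/130)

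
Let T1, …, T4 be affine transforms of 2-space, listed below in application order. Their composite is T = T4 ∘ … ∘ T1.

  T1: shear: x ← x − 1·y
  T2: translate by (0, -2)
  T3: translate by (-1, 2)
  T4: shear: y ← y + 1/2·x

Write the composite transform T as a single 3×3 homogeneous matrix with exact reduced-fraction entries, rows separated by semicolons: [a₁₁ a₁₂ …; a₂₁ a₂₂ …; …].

T = [1 -1 -1; 1/2 1/2 -1/2; 0 0 1]

T1 = [1 -1 0; 0 1 0; 0 0 1]
T2·T1 = [1 -1 0; 0 1 -2; 0 0 1]
T3·…·T1 = [1 -1 -1; 0 1 0; 0 0 1]
T4·…·T1 = [1 -1 -1; 1/2 1/2 -1/2; 0 0 1]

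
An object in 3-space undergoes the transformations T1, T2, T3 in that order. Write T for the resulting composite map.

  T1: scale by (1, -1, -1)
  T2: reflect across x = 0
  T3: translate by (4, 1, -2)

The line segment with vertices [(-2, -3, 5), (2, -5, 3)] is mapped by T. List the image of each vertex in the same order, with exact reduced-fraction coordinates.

T1 scale by (1, -1, -1): (-2, -3, 5) → (-2, 3, -5); (2, -5, 3) → (2, 5, -3)
T2 reflect across x = 0: (-2, 3, -5) → (2, 3, -5); (2, 5, -3) → (-2, 5, -3)
T3 translate by (4, 1, -2): (2, 3, -5) → (6, 4, -7); (-2, 5, -3) → (2, 6, -5)

image vertices: (6, 4, -7), (2, 6, -5)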